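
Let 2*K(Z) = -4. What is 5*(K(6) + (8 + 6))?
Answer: 60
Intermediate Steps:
K(Z) = -2 (K(Z) = (½)*(-4) = -2)
5*(K(6) + (8 + 6)) = 5*(-2 + (8 + 6)) = 5*(-2 + 14) = 5*12 = 60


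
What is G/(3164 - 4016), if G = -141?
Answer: 47/284 ≈ 0.16549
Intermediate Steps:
G/(3164 - 4016) = -141/(3164 - 4016) = -141/(-852) = -1/852*(-141) = 47/284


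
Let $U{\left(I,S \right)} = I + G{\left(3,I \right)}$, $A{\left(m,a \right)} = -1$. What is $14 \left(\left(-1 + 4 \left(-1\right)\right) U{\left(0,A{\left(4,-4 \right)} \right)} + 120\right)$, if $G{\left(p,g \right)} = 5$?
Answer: $1330$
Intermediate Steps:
$U{\left(I,S \right)} = 5 + I$ ($U{\left(I,S \right)} = I + 5 = 5 + I$)
$14 \left(\left(-1 + 4 \left(-1\right)\right) U{\left(0,A{\left(4,-4 \right)} \right)} + 120\right) = 14 \left(\left(-1 + 4 \left(-1\right)\right) \left(5 + 0\right) + 120\right) = 14 \left(\left(-1 - 4\right) 5 + 120\right) = 14 \left(\left(-5\right) 5 + 120\right) = 14 \left(-25 + 120\right) = 14 \cdot 95 = 1330$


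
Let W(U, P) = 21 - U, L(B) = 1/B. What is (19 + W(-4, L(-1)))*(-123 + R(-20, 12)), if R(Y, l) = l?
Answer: -4884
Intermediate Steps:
(19 + W(-4, L(-1)))*(-123 + R(-20, 12)) = (19 + (21 - 1*(-4)))*(-123 + 12) = (19 + (21 + 4))*(-111) = (19 + 25)*(-111) = 44*(-111) = -4884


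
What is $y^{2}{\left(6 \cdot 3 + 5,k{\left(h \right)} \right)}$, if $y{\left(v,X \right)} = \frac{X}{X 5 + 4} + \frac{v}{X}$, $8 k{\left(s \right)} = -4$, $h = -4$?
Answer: $\frac{19321}{9} \approx 2146.8$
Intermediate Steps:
$k{\left(s \right)} = - \frac{1}{2}$ ($k{\left(s \right)} = \frac{1}{8} \left(-4\right) = - \frac{1}{2}$)
$y{\left(v,X \right)} = \frac{X}{4 + 5 X} + \frac{v}{X}$ ($y{\left(v,X \right)} = \frac{X}{5 X + 4} + \frac{v}{X} = \frac{X}{4 + 5 X} + \frac{v}{X}$)
$y^{2}{\left(6 \cdot 3 + 5,k{\left(h \right)} \right)} = \left(\frac{\left(- \frac{1}{2}\right)^{2} + 4 \left(6 \cdot 3 + 5\right) + 5 \left(- \frac{1}{2}\right) \left(6 \cdot 3 + 5\right)}{\left(- \frac{1}{2}\right) \left(4 + 5 \left(- \frac{1}{2}\right)\right)}\right)^{2} = \left(- \frac{2 \left(\frac{1}{4} + 4 \left(18 + 5\right) + 5 \left(- \frac{1}{2}\right) \left(18 + 5\right)\right)}{4 - \frac{5}{2}}\right)^{2} = \left(- \frac{2 \left(\frac{1}{4} + 4 \cdot 23 + 5 \left(- \frac{1}{2}\right) 23\right)}{\frac{3}{2}}\right)^{2} = \left(\left(-2\right) \frac{2}{3} \left(\frac{1}{4} + 92 - \frac{115}{2}\right)\right)^{2} = \left(\left(-2\right) \frac{2}{3} \cdot \frac{139}{4}\right)^{2} = \left(- \frac{139}{3}\right)^{2} = \frac{19321}{9}$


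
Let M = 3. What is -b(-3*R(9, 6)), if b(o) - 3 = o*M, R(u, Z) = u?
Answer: 78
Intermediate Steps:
b(o) = 3 + 3*o (b(o) = 3 + o*3 = 3 + 3*o)
-b(-3*R(9, 6)) = -(3 + 3*(-3*9)) = -(3 + 3*(-27)) = -(3 - 81) = -1*(-78) = 78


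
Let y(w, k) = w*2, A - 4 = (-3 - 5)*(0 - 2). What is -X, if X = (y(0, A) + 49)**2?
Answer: -2401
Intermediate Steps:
A = 20 (A = 4 + (-3 - 5)*(0 - 2) = 4 - 8*(-2) = 4 + 16 = 20)
y(w, k) = 2*w
X = 2401 (X = (2*0 + 49)**2 = (0 + 49)**2 = 49**2 = 2401)
-X = -1*2401 = -2401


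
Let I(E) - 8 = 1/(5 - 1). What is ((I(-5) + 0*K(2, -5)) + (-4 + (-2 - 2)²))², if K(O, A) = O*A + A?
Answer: 6561/16 ≈ 410.06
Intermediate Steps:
I(E) = 33/4 (I(E) = 8 + 1/(5 - 1) = 8 + 1/4 = 8 + ¼ = 33/4)
K(O, A) = A + A*O (K(O, A) = A*O + A = A + A*O)
((I(-5) + 0*K(2, -5)) + (-4 + (-2 - 2)²))² = ((33/4 + 0*(-5*(1 + 2))) + (-4 + (-2 - 2)²))² = ((33/4 + 0*(-5*3)) + (-4 + (-4)²))² = ((33/4 + 0*(-15)) + (-4 + 16))² = ((33/4 + 0) + 12)² = (33/4 + 12)² = (81/4)² = 6561/16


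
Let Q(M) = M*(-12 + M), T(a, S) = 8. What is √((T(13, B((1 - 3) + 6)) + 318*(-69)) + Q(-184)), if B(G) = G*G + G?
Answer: 3*√1570 ≈ 118.87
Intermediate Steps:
B(G) = G + G² (B(G) = G² + G = G + G²)
√((T(13, B((1 - 3) + 6)) + 318*(-69)) + Q(-184)) = √((8 + 318*(-69)) - 184*(-12 - 184)) = √((8 - 21942) - 184*(-196)) = √(-21934 + 36064) = √14130 = 3*√1570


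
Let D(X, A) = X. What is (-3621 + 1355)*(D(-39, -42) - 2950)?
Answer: 6773074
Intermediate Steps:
(-3621 + 1355)*(D(-39, -42) - 2950) = (-3621 + 1355)*(-39 - 2950) = -2266*(-2989) = 6773074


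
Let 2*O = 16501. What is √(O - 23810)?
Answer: I*√62238/2 ≈ 124.74*I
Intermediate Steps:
O = 16501/2 (O = (½)*16501 = 16501/2 ≈ 8250.5)
√(O - 23810) = √(16501/2 - 23810) = √(-31119/2) = I*√62238/2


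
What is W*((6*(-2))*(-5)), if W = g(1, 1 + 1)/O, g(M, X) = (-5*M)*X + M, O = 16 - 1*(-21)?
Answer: -540/37 ≈ -14.595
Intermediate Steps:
O = 37 (O = 16 + 21 = 37)
g(M, X) = M - 5*M*X (g(M, X) = -5*M*X + M = M - 5*M*X)
W = -9/37 (W = (1*(1 - 5*(1 + 1)))/37 = (1*(1 - 5*2))*(1/37) = (1*(1 - 10))*(1/37) = (1*(-9))*(1/37) = -9*1/37 = -9/37 ≈ -0.24324)
W*((6*(-2))*(-5)) = -9*6*(-2)*(-5)/37 = -(-108)*(-5)/37 = -9/37*60 = -540/37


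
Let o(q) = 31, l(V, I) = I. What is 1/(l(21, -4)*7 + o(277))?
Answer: ⅓ ≈ 0.33333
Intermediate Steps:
1/(l(21, -4)*7 + o(277)) = 1/(-4*7 + 31) = 1/(-28 + 31) = 1/3 = ⅓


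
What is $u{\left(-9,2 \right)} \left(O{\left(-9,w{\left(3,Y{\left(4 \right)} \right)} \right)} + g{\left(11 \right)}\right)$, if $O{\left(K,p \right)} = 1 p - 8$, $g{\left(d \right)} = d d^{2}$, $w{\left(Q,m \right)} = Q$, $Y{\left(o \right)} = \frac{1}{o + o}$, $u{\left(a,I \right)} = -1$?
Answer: $-1326$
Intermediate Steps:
$Y{\left(o \right)} = \frac{1}{2 o}$
$g{\left(d \right)} = d^{3}$
$O{\left(K,p \right)} = -8 + p$ ($O{\left(K,p \right)} = p - 8 = -8 + p$)
$u{\left(-9,2 \right)} \left(O{\left(-9,w{\left(3,Y{\left(4 \right)} \right)} \right)} + g{\left(11 \right)}\right) = - (\left(-8 + 3\right) + 11^{3}) = - (-5 + 1331) = \left(-1\right) 1326 = -1326$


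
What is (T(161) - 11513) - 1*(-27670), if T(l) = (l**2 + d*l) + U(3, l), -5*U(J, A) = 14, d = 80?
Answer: 274776/5 ≈ 54955.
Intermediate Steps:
U(J, A) = -14/5 (U(J, A) = -1/5*14 = -14/5)
T(l) = -14/5 + l**2 + 80*l (T(l) = (l**2 + 80*l) - 14/5 = -14/5 + l**2 + 80*l)
(T(161) - 11513) - 1*(-27670) = ((-14/5 + 161**2 + 80*161) - 11513) - 1*(-27670) = ((-14/5 + 25921 + 12880) - 11513) + 27670 = (193991/5 - 11513) + 27670 = 136426/5 + 27670 = 274776/5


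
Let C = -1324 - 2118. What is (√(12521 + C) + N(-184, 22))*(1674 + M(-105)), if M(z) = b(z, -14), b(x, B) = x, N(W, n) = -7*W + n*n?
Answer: 2780268 + 1569*√9079 ≈ 2.9298e+6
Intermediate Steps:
N(W, n) = n² - 7*W (N(W, n) = -7*W + n² = n² - 7*W)
C = -3442
M(z) = z
(√(12521 + C) + N(-184, 22))*(1674 + M(-105)) = (√(12521 - 3442) + (22² - 7*(-184)))*(1674 - 105) = (√9079 + (484 + 1288))*1569 = (√9079 + 1772)*1569 = (1772 + √9079)*1569 = 2780268 + 1569*√9079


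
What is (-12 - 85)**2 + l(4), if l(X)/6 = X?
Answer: 9433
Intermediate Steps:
l(X) = 6*X
(-12 - 85)**2 + l(4) = (-12 - 85)**2 + 6*4 = (-97)**2 + 24 = 9409 + 24 = 9433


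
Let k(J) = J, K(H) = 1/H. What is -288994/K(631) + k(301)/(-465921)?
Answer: -84963123662395/465921 ≈ -1.8236e+8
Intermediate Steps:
-288994/K(631) + k(301)/(-465921) = -288994/(1/631) + 301/(-465921) = -288994/1/631 + 301*(-1/465921) = -288994*631 - 301/465921 = -182355214 - 301/465921 = -84963123662395/465921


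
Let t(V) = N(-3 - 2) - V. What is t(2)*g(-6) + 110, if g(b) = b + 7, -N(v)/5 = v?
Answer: 133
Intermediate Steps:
N(v) = -5*v
t(V) = 25 - V (t(V) = -5*(-3 - 2) - V = -5*(-5) - V = 25 - V)
g(b) = 7 + b
t(2)*g(-6) + 110 = (25 - 1*2)*(7 - 6) + 110 = (25 - 2)*1 + 110 = 23*1 + 110 = 23 + 110 = 133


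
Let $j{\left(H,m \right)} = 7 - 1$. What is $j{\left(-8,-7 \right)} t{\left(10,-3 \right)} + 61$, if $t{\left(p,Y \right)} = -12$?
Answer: $-11$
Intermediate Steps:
$j{\left(H,m \right)} = 6$
$j{\left(-8,-7 \right)} t{\left(10,-3 \right)} + 61 = 6 \left(-12\right) + 61 = -72 + 61 = -11$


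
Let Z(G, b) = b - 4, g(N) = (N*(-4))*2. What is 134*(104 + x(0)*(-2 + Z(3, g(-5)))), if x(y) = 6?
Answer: 41272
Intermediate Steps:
g(N) = -8*N (g(N) = -4*N*2 = -8*N)
Z(G, b) = -4 + b
134*(104 + x(0)*(-2 + Z(3, g(-5)))) = 134*(104 + 6*(-2 + (-4 - 8*(-5)))) = 134*(104 + 6*(-2 + (-4 + 40))) = 134*(104 + 6*(-2 + 36)) = 134*(104 + 6*34) = 134*(104 + 204) = 134*308 = 41272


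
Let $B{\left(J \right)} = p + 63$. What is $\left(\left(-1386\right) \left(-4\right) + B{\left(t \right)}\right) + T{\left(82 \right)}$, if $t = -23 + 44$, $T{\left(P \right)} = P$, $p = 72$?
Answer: $5761$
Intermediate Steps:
$t = 21$
$B{\left(J \right)} = 135$ ($B{\left(J \right)} = 72 + 63 = 135$)
$\left(\left(-1386\right) \left(-4\right) + B{\left(t \right)}\right) + T{\left(82 \right)} = \left(\left(-1386\right) \left(-4\right) + 135\right) + 82 = \left(5544 + 135\right) + 82 = 5679 + 82 = 5761$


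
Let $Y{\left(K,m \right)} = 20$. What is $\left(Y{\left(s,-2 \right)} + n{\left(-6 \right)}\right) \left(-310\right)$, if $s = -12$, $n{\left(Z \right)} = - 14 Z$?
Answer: $-32240$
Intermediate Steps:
$\left(Y{\left(s,-2 \right)} + n{\left(-6 \right)}\right) \left(-310\right) = \left(20 - -84\right) \left(-310\right) = \left(20 + 84\right) \left(-310\right) = 104 \left(-310\right) = -32240$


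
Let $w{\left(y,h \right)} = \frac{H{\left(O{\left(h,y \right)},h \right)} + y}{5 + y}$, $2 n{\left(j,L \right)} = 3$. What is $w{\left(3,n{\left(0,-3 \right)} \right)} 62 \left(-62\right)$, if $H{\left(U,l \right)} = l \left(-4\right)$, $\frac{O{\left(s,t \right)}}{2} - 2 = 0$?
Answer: $\frac{2883}{2} \approx 1441.5$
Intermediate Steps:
$O{\left(s,t \right)} = 4$ ($O{\left(s,t \right)} = 4 + 2 \cdot 0 = 4 + 0 = 4$)
$H{\left(U,l \right)} = - 4 l$
$n{\left(j,L \right)} = \frac{3}{2}$ ($n{\left(j,L \right)} = \frac{1}{2} \cdot 3 = \frac{3}{2}$)
$w{\left(y,h \right)} = \frac{y - 4 h}{5 + y}$ ($w{\left(y,h \right)} = \frac{- 4 h + y}{5 + y} = \frac{y - 4 h}{5 + y}$)
$w{\left(3,n{\left(0,-3 \right)} \right)} 62 \left(-62\right) = \frac{3 - 6}{5 + 3} \cdot 62 \left(-62\right) = \frac{3 - 6}{8} \cdot 62 \left(-62\right) = \frac{1}{8} \left(-3\right) 62 \left(-62\right) = \left(- \frac{3}{8}\right) 62 \left(-62\right) = \left(- \frac{93}{4}\right) \left(-62\right) = \frac{2883}{2}$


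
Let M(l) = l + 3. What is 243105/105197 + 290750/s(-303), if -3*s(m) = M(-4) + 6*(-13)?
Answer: 91777288545/8310563 ≈ 11043.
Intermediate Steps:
M(l) = 3 + l
s(m) = 79/3 (s(m) = -((3 - 4) + 6*(-13))/3 = -(-1 - 78)/3 = -1/3*(-79) = 79/3)
243105/105197 + 290750/s(-303) = 243105/105197 + 290750/(79/3) = 243105*(1/105197) + 290750*(3/79) = 243105/105197 + 872250/79 = 91777288545/8310563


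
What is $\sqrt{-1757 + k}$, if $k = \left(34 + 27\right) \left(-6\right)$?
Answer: $i \sqrt{2123} \approx 46.076 i$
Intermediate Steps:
$k = -366$ ($k = 61 \left(-6\right) = -366$)
$\sqrt{-1757 + k} = \sqrt{-1757 - 366} = \sqrt{-2123} = i \sqrt{2123}$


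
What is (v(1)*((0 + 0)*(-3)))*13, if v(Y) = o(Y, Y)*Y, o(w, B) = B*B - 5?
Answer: 0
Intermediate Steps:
o(w, B) = -5 + B² (o(w, B) = B² - 5 = -5 + B²)
v(Y) = Y*(-5 + Y²) (v(Y) = (-5 + Y²)*Y = Y*(-5 + Y²))
(v(1)*((0 + 0)*(-3)))*13 = ((1*(-5 + 1²))*((0 + 0)*(-3)))*13 = ((1*(-5 + 1))*(0*(-3)))*13 = ((1*(-4))*0)*13 = -4*0*13 = 0*13 = 0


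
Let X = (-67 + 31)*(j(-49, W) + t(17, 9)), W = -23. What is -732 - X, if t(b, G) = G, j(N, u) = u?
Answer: -1236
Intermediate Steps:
X = 504 (X = (-67 + 31)*(-23 + 9) = -36*(-14) = 504)
-732 - X = -732 - 1*504 = -732 - 504 = -1236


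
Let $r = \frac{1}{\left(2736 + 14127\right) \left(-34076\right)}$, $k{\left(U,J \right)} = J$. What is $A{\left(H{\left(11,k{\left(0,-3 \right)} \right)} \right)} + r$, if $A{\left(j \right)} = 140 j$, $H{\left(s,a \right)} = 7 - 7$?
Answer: $- \frac{1}{574623588} \approx -1.7403 \cdot 10^{-9}$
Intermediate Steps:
$H{\left(s,a \right)} = 0$ ($H{\left(s,a \right)} = 7 - 7 = 0$)
$r = - \frac{1}{574623588}$ ($r = \frac{1}{16863} \left(- \frac{1}{34076}\right) = - \frac{1}{574623588} \approx -1.7403 \cdot 10^{-9}$)
$A{\left(H{\left(11,k{\left(0,-3 \right)} \right)} \right)} + r = 140 \cdot 0 - \frac{1}{574623588} = 0 - \frac{1}{574623588} = - \frac{1}{574623588}$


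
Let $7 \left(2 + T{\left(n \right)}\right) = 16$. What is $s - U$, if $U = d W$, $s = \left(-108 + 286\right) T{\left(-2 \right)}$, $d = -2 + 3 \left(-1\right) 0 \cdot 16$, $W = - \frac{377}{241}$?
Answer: $\frac{80518}{1687} \approx 47.729$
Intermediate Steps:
$T{\left(n \right)} = \frac{2}{7}$ ($T{\left(n \right)} = -2 + \frac{1}{7} \cdot 16 = -2 + \frac{16}{7} = \frac{2}{7}$)
$W = - \frac{377}{241}$ ($W = \left(-377\right) \frac{1}{241} = - \frac{377}{241} \approx -1.5643$)
$d = -2$ ($d = -2 + \left(-3\right) 0 \cdot 16 = -2 + 0 \cdot 16 = -2 + 0 = -2$)
$s = \frac{356}{7}$ ($s = \left(-108 + 286\right) \frac{2}{7} = 178 \cdot \frac{2}{7} = \frac{356}{7} \approx 50.857$)
$U = \frac{754}{241}$ ($U = \left(-2\right) \left(- \frac{377}{241}\right) = \frac{754}{241} \approx 3.1286$)
$s - U = \frac{356}{7} - \frac{754}{241} = \frac{80518}{1687}$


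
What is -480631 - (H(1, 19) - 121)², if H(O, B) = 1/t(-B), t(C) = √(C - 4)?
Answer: -11391255/23 - 242*I*√23/23 ≈ -4.9527e+5 - 50.461*I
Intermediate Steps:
t(C) = √(-4 + C)
H(O, B) = (-4 - B)^(-½) (H(O, B) = 1/(√(-4 - B)) = (-4 - B)^(-½))
-480631 - (H(1, 19) - 121)² = -480631 - ((-4 - 1*19)^(-½) - 121)² = -480631 - ((-4 - 19)^(-½) - 121)² = -480631 - ((-23)^(-½) - 121)² = -480631 - (-I*√23/23 - 121)² = -480631 - (-121 - I*√23/23)²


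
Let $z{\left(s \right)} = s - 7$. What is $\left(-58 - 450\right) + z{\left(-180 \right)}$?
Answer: $-695$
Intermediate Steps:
$z{\left(s \right)} = -7 + s$ ($z{\left(s \right)} = s - 7 = -7 + s$)
$\left(-58 - 450\right) + z{\left(-180 \right)} = \left(-58 - 450\right) - 187 = -508 - 187 = -695$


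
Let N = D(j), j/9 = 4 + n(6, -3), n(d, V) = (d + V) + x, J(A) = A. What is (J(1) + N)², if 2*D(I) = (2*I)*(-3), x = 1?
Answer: 46225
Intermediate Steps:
n(d, V) = 1 + V + d (n(d, V) = (d + V) + 1 = (V + d) + 1 = 1 + V + d)
j = 72 (j = 9*(4 + (1 - 3 + 6)) = 9*(4 + 4) = 9*8 = 72)
D(I) = -3*I (D(I) = ((2*I)*(-3))/2 = (-6*I)/2 = -3*I)
N = -216 (N = -3*72 = -216)
(J(1) + N)² = (1 - 216)² = (-215)² = 46225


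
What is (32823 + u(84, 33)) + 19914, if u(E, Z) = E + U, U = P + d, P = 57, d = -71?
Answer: 52807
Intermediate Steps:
U = -14 (U = 57 - 71 = -14)
u(E, Z) = -14 + E (u(E, Z) = E - 14 = -14 + E)
(32823 + u(84, 33)) + 19914 = (32823 + (-14 + 84)) + 19914 = (32823 + 70) + 19914 = 32893 + 19914 = 52807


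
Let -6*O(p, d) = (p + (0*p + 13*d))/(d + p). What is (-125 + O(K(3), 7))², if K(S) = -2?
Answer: 14737921/900 ≈ 16375.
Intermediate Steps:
O(p, d) = -(p + 13*d)/(6*(d + p)) (O(p, d) = -(p + (0*p + 13*d))/(6*(d + p)) = -(p + (0 + 13*d))/(6*(d + p)) = -(p + 13*d)/(6*(d + p)))
(-125 + O(K(3), 7))² = (-125 + (-1*(-2) - 13*7)/(6*(7 - 2)))² = (-125 + (⅙)*(2 - 91)/5)² = (-125 + (⅙)*(⅕)*(-89))² = (-125 - 89/30)² = (-3839/30)² = 14737921/900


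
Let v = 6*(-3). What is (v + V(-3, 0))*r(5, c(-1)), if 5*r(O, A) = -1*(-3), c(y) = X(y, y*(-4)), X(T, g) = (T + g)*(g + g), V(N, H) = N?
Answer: -63/5 ≈ -12.600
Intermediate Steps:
X(T, g) = 2*g*(T + g) (X(T, g) = (T + g)*(2*g) = 2*g*(T + g))
c(y) = 24*y**2 (c(y) = 2*(y*(-4))*(y + y*(-4)) = 2*(-4*y)*(y - 4*y) = 2*(-4*y)*(-3*y) = 24*y**2)
r(O, A) = 3/5 (r(O, A) = (-1*(-3))/5 = (1/5)*3 = 3/5)
v = -18
(v + V(-3, 0))*r(5, c(-1)) = (-18 - 3)*(3/5) = -21*3/5 = -63/5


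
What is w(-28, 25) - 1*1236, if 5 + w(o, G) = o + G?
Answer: -1244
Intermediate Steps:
w(o, G) = -5 + G + o (w(o, G) = -5 + (o + G) = -5 + (G + o) = -5 + G + o)
w(-28, 25) - 1*1236 = (-5 + 25 - 28) - 1*1236 = -8 - 1236 = -1244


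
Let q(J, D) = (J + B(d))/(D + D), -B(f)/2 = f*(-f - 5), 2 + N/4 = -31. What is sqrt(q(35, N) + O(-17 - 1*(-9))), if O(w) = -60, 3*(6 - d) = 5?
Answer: I*sqrt(9477798)/396 ≈ 7.7743*I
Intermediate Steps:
d = 13/3 (d = 6 - 1/3*5 = 6 - 5/3 = 13/3 ≈ 4.3333)
N = -132 (N = -8 + 4*(-31) = -8 - 124 = -132)
B(f) = -2*f*(-5 - f) (B(f) = -2*f*(-f - 5) = -2*f*(-5 - f))
q(J, D) = (728/9 + J)/(2*D) (q(J, D) = (J + 2*(13/3)*(5 + 13/3))/(D + D) = (J + 2*(13/3)*(28/3))/((2*D)) = (J + 728/9)*(1/(2*D)) = (728/9 + J)*(1/(2*D)) = (728/9 + J)/(2*D))
sqrt(q(35, N) + O(-17 - 1*(-9))) = sqrt((1/18)*(728 + 9*35)/(-132) - 60) = sqrt((1/18)*(-1/132)*(728 + 315) - 60) = sqrt((1/18)*(-1/132)*1043 - 60) = sqrt(-1043/2376 - 60) = sqrt(-143603/2376) = I*sqrt(9477798)/396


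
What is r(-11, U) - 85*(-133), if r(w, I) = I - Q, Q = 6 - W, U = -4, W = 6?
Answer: 11301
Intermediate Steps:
Q = 0 (Q = 6 - 1*6 = 6 - 6 = 0)
r(w, I) = I (r(w, I) = I - 1*0 = I + 0 = I)
r(-11, U) - 85*(-133) = -4 - 85*(-133) = -4 + 11305 = 11301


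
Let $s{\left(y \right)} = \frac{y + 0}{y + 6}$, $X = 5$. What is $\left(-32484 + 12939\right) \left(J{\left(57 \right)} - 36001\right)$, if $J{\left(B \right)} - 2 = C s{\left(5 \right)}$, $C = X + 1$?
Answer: $\frac{7739018655}{11} \approx 7.0355 \cdot 10^{8}$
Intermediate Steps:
$s{\left(y \right)} = \frac{y}{6 + y}$
$C = 6$ ($C = 5 + 1 = 6$)
$J{\left(B \right)} = \frac{52}{11}$ ($J{\left(B \right)} = 2 + 6 \frac{5}{6 + 5} = 2 + 6 \cdot \frac{5}{11} = 2 + \frac{30}{11} = \frac{52}{11}$)
$\left(-32484 + 12939\right) \left(J{\left(57 \right)} - 36001\right) = \left(-32484 + 12939\right) \left(\frac{52}{11} - 36001\right) = \left(-19545\right) \left(- \frac{395959}{11}\right) = \frac{7739018655}{11}$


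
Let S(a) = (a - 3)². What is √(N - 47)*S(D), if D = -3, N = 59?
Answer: 72*√3 ≈ 124.71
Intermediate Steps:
S(a) = (-3 + a)²
√(N - 47)*S(D) = √(59 - 47)*(-3 - 3)² = √12*(-6)² = (2*√3)*36 = 72*√3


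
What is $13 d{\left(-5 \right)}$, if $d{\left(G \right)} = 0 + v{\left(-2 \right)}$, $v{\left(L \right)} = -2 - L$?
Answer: $0$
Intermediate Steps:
$d{\left(G \right)} = 0$ ($d{\left(G \right)} = 0 - 0 = 0 + \left(-2 + 2\right) = 0 + 0 = 0$)
$13 d{\left(-5 \right)} = 13 \cdot 0 = 0$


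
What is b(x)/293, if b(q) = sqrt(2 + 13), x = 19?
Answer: sqrt(15)/293 ≈ 0.013218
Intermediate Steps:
b(q) = sqrt(15)
b(x)/293 = sqrt(15)/293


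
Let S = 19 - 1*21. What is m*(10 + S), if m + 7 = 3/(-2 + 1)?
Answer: -80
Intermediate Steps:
S = -2 (S = 19 - 21 = -2)
m = -10 (m = -7 + 3/(-2 + 1) = -7 + 3/(-1) = -7 + 3*(-1) = -7 - 3 = -10)
m*(10 + S) = -10*(10 - 2) = -10*8 = -80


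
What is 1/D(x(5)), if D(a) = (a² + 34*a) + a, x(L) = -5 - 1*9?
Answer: -1/294 ≈ -0.0034014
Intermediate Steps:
x(L) = -14 (x(L) = -5 - 9 = -14)
D(a) = a² + 35*a
1/D(x(5)) = 1/(-14*(35 - 14)) = 1/(-14*21) = 1/(-294) = -1/294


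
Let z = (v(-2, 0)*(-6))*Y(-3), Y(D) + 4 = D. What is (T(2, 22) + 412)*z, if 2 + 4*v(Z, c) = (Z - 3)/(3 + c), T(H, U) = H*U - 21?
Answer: -33495/2 ≈ -16748.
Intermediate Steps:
T(H, U) = -21 + H*U
Y(D) = -4 + D
v(Z, c) = -½ + (-3 + Z)/(4*(3 + c)) (v(Z, c) = -½ + ((Z - 3)/(3 + c))/4 = -½ + ((-3 + Z)/(3 + c))/4 = -½ + (-3 + Z)/(4*(3 + c)))
z = -77/2 (z = (((-9 - 2 - 2*0)/(4*(3 + 0)))*(-6))*(-4 - 3) = (((¼)*(-9 - 2 + 0)/3)*(-6))*(-7) = (((¼)*(⅓)*(-11))*(-6))*(-7) = -11/12*(-6)*(-7) = (11/2)*(-7) = -77/2 ≈ -38.500)
(T(2, 22) + 412)*z = ((-21 + 2*22) + 412)*(-77/2) = ((-21 + 44) + 412)*(-77/2) = (23 + 412)*(-77/2) = 435*(-77/2) = -33495/2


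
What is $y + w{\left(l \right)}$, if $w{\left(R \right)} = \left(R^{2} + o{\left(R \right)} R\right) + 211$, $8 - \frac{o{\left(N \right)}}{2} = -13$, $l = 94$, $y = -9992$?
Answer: $3003$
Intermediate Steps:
$o{\left(N \right)} = 42$ ($o{\left(N \right)} = 16 - -26 = 16 + 26 = 42$)
$w{\left(R \right)} = 211 + R^{2} + 42 R$ ($w{\left(R \right)} = \left(R^{2} + 42 R\right) + 211 = 211 + R^{2} + 42 R$)
$y + w{\left(l \right)} = -9992 + \left(211 + 94^{2} + 42 \cdot 94\right) = -9992 + \left(211 + 8836 + 3948\right) = -9992 + 12995 = 3003$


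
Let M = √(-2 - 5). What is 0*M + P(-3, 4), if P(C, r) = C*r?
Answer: -12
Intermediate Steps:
M = I*√7 (M = √(-7) = I*√7 ≈ 2.6458*I)
0*M + P(-3, 4) = 0*(I*√7) - 3*4 = 0 - 12 = -12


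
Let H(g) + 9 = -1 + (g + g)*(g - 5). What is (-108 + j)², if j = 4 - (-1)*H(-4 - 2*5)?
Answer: 174724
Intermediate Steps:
H(g) = -10 + 2*g*(-5 + g) (H(g) = -9 + (-1 + (g + g)*(g - 5)) = -9 + (-1 + (2*g)*(-5 + g)) = -9 + (-1 + 2*g*(-5 + g)) = -10 + 2*g*(-5 + g))
j = 526 (j = 4 - (-1)*(-10 - 10*(-4 - 2*5) + 2*(-4 - 2*5)²) = 4 - (-1)*(-10 - 10*(-4 - 10) + 2*(-4 - 10)²) = 4 - (-1)*(-10 - 10*(-14) + 2*(-14)²) = 4 - (-1)*(-10 + 140 + 2*196) = 4 - (-1)*(-10 + 140 + 392) = 4 - (-1)*522 = 4 - 1*(-522) = 4 + 522 = 526)
(-108 + j)² = (-108 + 526)² = 418² = 174724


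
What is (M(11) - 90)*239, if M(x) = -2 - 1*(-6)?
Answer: -20554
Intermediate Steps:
M(x) = 4 (M(x) = -2 + 6 = 4)
(M(11) - 90)*239 = (4 - 90)*239 = -86*239 = -20554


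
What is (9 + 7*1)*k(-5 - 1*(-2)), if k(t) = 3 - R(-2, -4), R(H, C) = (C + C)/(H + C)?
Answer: 80/3 ≈ 26.667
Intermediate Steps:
R(H, C) = 2*C/(C + H) (R(H, C) = (2*C)/(C + H) = 2*C/(C + H))
k(t) = 5/3 (k(t) = 3 - 2*(-4)/(-4 - 2) = 3 - 2*(-4)/(-6) = 3 - 2*(-4)*(-1)/6 = 3 - 1*4/3 = 3 - 4/3 = 5/3)
(9 + 7*1)*k(-5 - 1*(-2)) = (9 + 7*1)*(5/3) = (9 + 7)*(5/3) = 16*(5/3) = 80/3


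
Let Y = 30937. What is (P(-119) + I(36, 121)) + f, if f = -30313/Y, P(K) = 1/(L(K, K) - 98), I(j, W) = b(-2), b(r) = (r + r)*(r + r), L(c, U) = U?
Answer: 100804406/6713329 ≈ 15.016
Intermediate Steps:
b(r) = 4*r² (b(r) = (2*r)*(2*r) = 4*r²)
I(j, W) = 16 (I(j, W) = 4*(-2)² = 4*4 = 16)
P(K) = 1/(-98 + K) (P(K) = 1/(K - 98) = 1/(-98 + K))
f = -30313/30937 ≈ -0.97983
(P(-119) + I(36, 121)) + f = (1/(-98 - 119) + 16) - 30313/30937 = (1/(-217) + 16) - 30313/30937 = (-1/217 + 16) - 30313/30937 = 3471/217 - 30313/30937 = 100804406/6713329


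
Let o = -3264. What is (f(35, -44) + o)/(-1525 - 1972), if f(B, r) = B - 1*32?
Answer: 3261/3497 ≈ 0.93251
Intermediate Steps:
f(B, r) = -32 + B (f(B, r) = B - 32 = -32 + B)
(f(35, -44) + o)/(-1525 - 1972) = ((-32 + 35) - 3264)/(-1525 - 1972) = (3 - 3264)/(-3497) = -3261*(-1/3497) = 3261/3497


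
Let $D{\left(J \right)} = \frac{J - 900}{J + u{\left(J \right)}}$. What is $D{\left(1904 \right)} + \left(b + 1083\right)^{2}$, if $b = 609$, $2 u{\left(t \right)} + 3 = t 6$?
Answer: $\frac{43598557864}{15229} \approx 2.8629 \cdot 10^{6}$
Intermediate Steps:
$u{\left(t \right)} = - \frac{3}{2} + 3 t$ ($u{\left(t \right)} = - \frac{3}{2} + \frac{t 6}{2} = - \frac{3}{2} + \frac{6 t}{2} = - \frac{3}{2} + 3 t$)
$D{\left(J \right)} = \frac{-900 + J}{- \frac{3}{2} + 4 J}$ ($D{\left(J \right)} = \frac{J - 900}{J + \left(- \frac{3}{2} + 3 J\right)} = \frac{-900 + J}{- \frac{3}{2} + 4 J}$)
$D{\left(1904 \right)} + \left(b + 1083\right)^{2} = \frac{2 \left(-900 + 1904\right)}{-3 + 8 \cdot 1904} + \left(609 + 1083\right)^{2} = 2 \frac{1}{-3 + 15232} \cdot 1004 + 1692^{2} = 2 \cdot \frac{1}{15229} \cdot 1004 + 2862864 = \frac{2008}{15229} + 2862864 = \frac{43598557864}{15229}$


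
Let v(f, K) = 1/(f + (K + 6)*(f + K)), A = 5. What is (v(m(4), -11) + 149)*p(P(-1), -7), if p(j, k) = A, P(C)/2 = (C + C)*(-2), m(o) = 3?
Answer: 32040/43 ≈ 745.12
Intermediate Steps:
P(C) = -8*C (P(C) = 2*((C + C)*(-2)) = 2*((2*C)*(-2)) = 2*(-4*C) = -8*C)
p(j, k) = 5
v(f, K) = 1/(f + (6 + K)*(K + f))
(v(m(4), -11) + 149)*p(P(-1), -7) = (1/((-11)**2 + 6*(-11) + 7*3 - 11*3) + 149)*5 = (1/(121 - 66 + 21 - 33) + 149)*5 = (1/43 + 149)*5 = (6408/43)*5 = 32040/43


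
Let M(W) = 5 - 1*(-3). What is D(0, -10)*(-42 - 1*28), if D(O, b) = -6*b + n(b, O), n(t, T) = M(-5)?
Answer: -4760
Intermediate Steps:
M(W) = 8 (M(W) = 5 + 3 = 8)
n(t, T) = 8
D(O, b) = 8 - 6*b (D(O, b) = -6*b + 8 = 8 - 6*b)
D(0, -10)*(-42 - 1*28) = (8 - 6*(-10))*(-42 - 1*28) = (8 + 60)*(-42 - 28) = 68*(-70) = -4760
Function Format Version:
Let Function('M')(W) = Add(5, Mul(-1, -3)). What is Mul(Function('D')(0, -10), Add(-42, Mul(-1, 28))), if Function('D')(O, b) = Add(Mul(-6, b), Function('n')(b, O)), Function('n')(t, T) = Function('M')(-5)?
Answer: -4760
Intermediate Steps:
Function('M')(W) = 8 (Function('M')(W) = Add(5, 3) = 8)
Function('n')(t, T) = 8
Function('D')(O, b) = Add(8, Mul(-6, b)) (Function('D')(O, b) = Add(Mul(-6, b), 8) = Add(8, Mul(-6, b)))
Mul(Function('D')(0, -10), Add(-42, Mul(-1, 28))) = Mul(Add(8, Mul(-6, -10)), Add(-42, Mul(-1, 28))) = Mul(Add(8, 60), Add(-42, -28)) = Mul(68, -70) = -4760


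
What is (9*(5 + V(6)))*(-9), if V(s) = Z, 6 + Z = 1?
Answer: 0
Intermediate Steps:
Z = -5 (Z = -6 + 1 = -5)
V(s) = -5
(9*(5 + V(6)))*(-9) = (9*(5 - 5))*(-9) = (9*0)*(-9) = 0*(-9) = 0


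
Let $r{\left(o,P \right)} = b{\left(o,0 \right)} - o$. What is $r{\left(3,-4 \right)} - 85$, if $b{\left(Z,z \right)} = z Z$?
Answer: $-88$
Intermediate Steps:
$b{\left(Z,z \right)} = Z z$
$r{\left(o,P \right)} = - o$ ($r{\left(o,P \right)} = o 0 - o = 0 - o = - o$)
$r{\left(3,-4 \right)} - 85 = \left(-1\right) 3 - 85 = -3 - 85 = -88$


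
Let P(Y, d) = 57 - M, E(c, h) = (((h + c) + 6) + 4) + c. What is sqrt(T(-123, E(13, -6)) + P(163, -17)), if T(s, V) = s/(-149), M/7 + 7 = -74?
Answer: sqrt(13871751)/149 ≈ 24.997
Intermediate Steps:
M = -567 (M = -49 + 7*(-74) = -49 - 518 = -567)
E(c, h) = 10 + h + 2*c (E(c, h) = (((c + h) + 6) + 4) + c = ((6 + c + h) + 4) + c = (10 + c + h) + c = 10 + h + 2*c)
P(Y, d) = 624 (P(Y, d) = 57 - 1*(-567) = 57 + 567 = 624)
T(s, V) = -s/149 (T(s, V) = s*(-1/149) = -s/149)
sqrt(T(-123, E(13, -6)) + P(163, -17)) = sqrt(-1/149*(-123) + 624) = sqrt(123/149 + 624) = sqrt(93099/149) = sqrt(13871751)/149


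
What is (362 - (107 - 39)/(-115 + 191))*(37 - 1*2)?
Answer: 240135/19 ≈ 12639.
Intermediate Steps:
(362 - (107 - 39)/(-115 + 191))*(37 - 1*2) = (362 - 68/76)*(37 - 2) = (362 - 68/76)*35 = (362 - 1*17/19)*35 = (362 - 17/19)*35 = (6861/19)*35 = 240135/19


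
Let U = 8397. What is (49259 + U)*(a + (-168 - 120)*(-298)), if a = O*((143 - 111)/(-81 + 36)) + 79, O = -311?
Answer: 223450844072/45 ≈ 4.9656e+9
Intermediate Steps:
a = 13507/45 (a = -311*(143 - 111)/(-81 + 36) + 79 = -9952/(-45) + 79 = -9952*(-1)/45 + 79 = -311*(-32/45) + 79 = 9952/45 + 79 = 13507/45 ≈ 300.16)
(49259 + U)*(a + (-168 - 120)*(-298)) = (49259 + 8397)*(13507/45 + (-168 - 120)*(-298)) = 57656*(13507/45 - 288*(-298)) = 57656*(13507/45 + 85824) = 57656*(3875587/45) = 223450844072/45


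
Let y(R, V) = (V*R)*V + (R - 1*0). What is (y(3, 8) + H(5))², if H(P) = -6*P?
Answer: 27225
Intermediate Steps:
y(R, V) = R + R*V² (y(R, V) = (R*V)*V + (R + 0) = R*V² + R = R + R*V²)
(y(3, 8) + H(5))² = (3*(1 + 8²) - 6*5)² = (3*(1 + 64) - 30)² = (3*65 - 30)² = (195 - 30)² = 165² = 27225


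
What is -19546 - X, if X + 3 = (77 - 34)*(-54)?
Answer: -17221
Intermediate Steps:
X = -2325 (X = -3 + (77 - 34)*(-54) = -3 + 43*(-54) = -3 - 2322 = -2325)
-19546 - X = -19546 - 1*(-2325) = -19546 + 2325 = -17221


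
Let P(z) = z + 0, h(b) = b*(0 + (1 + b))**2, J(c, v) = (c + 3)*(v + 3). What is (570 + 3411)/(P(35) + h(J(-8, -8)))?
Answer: 1327/5645 ≈ 0.23508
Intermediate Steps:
J(c, v) = (3 + c)*(3 + v)
h(b) = b*(1 + b)**2
P(z) = z
(570 + 3411)/(P(35) + h(J(-8, -8))) = (570 + 3411)/(35 + (9 + 3*(-8) + 3*(-8) - 8*(-8))*(1 + (9 + 3*(-8) + 3*(-8) - 8*(-8)))**2) = 3981/(35 + (9 - 24 - 24 + 64)*(1 + (9 - 24 - 24 + 64))**2) = 3981/(35 + 25*(1 + 25)**2) = 3981/(35 + 25*26**2) = 3981/(35 + 25*676) = 3981/(35 + 16900) = 3981/16935 = 3981*(1/16935) = 1327/5645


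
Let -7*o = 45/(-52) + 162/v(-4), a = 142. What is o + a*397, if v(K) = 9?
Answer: 20519245/364 ≈ 56372.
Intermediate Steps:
o = -891/364 (o = -(45/(-52) + 162/9)/7 = -(45*(-1/52) + 162*(⅑))/7 = -(-45/52 + 18)/7 = -⅐*891/52 = -891/364 ≈ -2.4478)
o + a*397 = -891/364 + 142*397 = -891/364 + 56374 = 20519245/364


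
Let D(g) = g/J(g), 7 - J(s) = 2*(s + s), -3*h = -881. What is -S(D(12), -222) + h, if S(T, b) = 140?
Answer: 461/3 ≈ 153.67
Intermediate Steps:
h = 881/3 (h = -1/3*(-881) = 881/3 ≈ 293.67)
J(s) = 7 - 4*s (J(s) = 7 - 2*(s + s) = 7 - 2*2*s = 7 - 4*s)
D(g) = g/(7 - 4*g)
-S(D(12), -222) + h = -1*140 + 881/3 = -140 + 881/3 = 461/3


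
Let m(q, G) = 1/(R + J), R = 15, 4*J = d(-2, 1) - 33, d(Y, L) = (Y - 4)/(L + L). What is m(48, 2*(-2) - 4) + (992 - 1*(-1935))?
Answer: 17563/6 ≈ 2927.2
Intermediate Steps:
d(Y, L) = (-4 + Y)/(2*L) (d(Y, L) = (-4 + Y)/((2*L)) = (-4 + Y)*(1/(2*L)) = (-4 + Y)/(2*L))
J = -9 (J = ((½)*(-4 - 2)/1 - 33)/4 = ((½)*1*(-6) - 33)/4 = (-3 - 33)/4 = (¼)*(-36) = -9)
m(q, G) = ⅙ (m(q, G) = 1/(15 - 9) = 1/6 = ⅙)
m(48, 2*(-2) - 4) + (992 - 1*(-1935)) = ⅙ + (992 - 1*(-1935)) = ⅙ + (992 + 1935) = ⅙ + 2927 = 17563/6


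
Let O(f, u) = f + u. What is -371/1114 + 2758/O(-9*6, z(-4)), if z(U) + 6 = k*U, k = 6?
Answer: -55421/1671 ≈ -33.166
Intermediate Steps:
z(U) = -6 + 6*U
-371/1114 + 2758/O(-9*6, z(-4)) = -371/1114 + 2758/(-9*6 + (-6 + 6*(-4))) = -371*1/1114 + 2758/(-54 + (-6 - 24)) = -371/1114 + 2758/(-54 - 30) = -371/1114 + 2758/(-84) = -371/1114 + 2758*(-1/84) = -371/1114 - 197/6 = -55421/1671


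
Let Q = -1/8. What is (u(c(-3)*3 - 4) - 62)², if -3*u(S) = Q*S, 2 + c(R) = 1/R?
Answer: 2247001/576 ≈ 3901.0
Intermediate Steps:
Q = -⅛ (Q = -1*⅛ = -⅛ ≈ -0.12500)
c(R) = -2 + 1/R
u(S) = S/24 (u(S) = -(-1)*S/24 = S/24)
(u(c(-3)*3 - 4) - 62)² = (((-2 + 1/(-3))*3 - 4)/24 - 62)² = (((-2 - ⅓)*3 - 4)/24 - 62)² = ((-7/3*3 - 4)/24 - 62)² = ((-7 - 4)/24 - 62)² = ((1/24)*(-11) - 62)² = (-11/24 - 62)² = (-1499/24)² = 2247001/576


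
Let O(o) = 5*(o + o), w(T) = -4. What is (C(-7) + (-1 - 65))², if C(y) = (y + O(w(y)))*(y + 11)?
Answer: 64516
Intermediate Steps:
O(o) = 10*o (O(o) = 5*(2*o) = 10*o)
C(y) = (-40 + y)*(11 + y) (C(y) = (y + 10*(-4))*(y + 11) = (y - 40)*(11 + y) = (-40 + y)*(11 + y))
(C(-7) + (-1 - 65))² = ((-440 + (-7)² - 29*(-7)) + (-1 - 65))² = ((-440 + 49 + 203) - 66)² = (-188 - 66)² = (-254)² = 64516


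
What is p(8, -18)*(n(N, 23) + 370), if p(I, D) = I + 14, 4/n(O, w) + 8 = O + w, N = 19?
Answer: 138424/17 ≈ 8142.6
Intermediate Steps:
n(O, w) = 4/(-8 + O + w) (n(O, w) = 4/(-8 + (O + w)) = 4/(-8 + O + w))
p(I, D) = 14 + I
p(8, -18)*(n(N, 23) + 370) = (14 + 8)*(4/(-8 + 19 + 23) + 370) = 22*(4/34 + 370) = 22*(4*(1/34) + 370) = 22*(2/17 + 370) = 22*(6292/17) = 138424/17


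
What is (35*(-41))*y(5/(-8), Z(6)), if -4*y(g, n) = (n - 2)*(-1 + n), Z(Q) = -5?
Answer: 30135/2 ≈ 15068.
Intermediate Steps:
y(g, n) = -(-1 + n)*(-2 + n)/4 (y(g, n) = -(n - 2)*(-1 + n)/4 = -(-2 + n)*(-1 + n)/4 = -(-1 + n)*(-2 + n)/4)
(35*(-41))*y(5/(-8), Z(6)) = (35*(-41))*(-½ - ¼*(-5)² + (¾)*(-5)) = -1435*(-½ - ¼*25 - 15/4) = -1435*(-½ - 25/4 - 15/4) = -1435*(-21/2) = 30135/2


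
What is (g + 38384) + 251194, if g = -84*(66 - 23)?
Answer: 285966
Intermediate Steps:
g = -3612 (g = -84*43 = -3612)
(g + 38384) + 251194 = (-3612 + 38384) + 251194 = 34772 + 251194 = 285966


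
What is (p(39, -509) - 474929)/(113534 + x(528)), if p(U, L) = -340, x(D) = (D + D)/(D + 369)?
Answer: -142105431/33947018 ≈ -4.1861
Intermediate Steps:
x(D) = 2*D/(369 + D) (x(D) = (2*D)/(369 + D) = 2*D/(369 + D))
(p(39, -509) - 474929)/(113534 + x(528)) = (-340 - 474929)/(113534 + 2*528/(369 + 528)) = -475269/(113534 + 2*528/897) = -475269/(113534 + 2*528*(1/897)) = -475269/(113534 + 352/299) = -475269/33947018/299 = -475269*299/33947018 = -142105431/33947018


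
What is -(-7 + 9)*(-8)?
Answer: 16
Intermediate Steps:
-(-7 + 9)*(-8) = -1*2*(-8) = -2*(-8) = 16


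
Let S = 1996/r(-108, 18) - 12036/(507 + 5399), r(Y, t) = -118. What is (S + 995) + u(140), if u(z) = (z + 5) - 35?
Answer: 189218679/174227 ≈ 1086.0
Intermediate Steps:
u(z) = -30 + z (u(z) = (5 + z) - 35 = -30 + z)
S = -3302156/174227 (S = 1996/(-118) - 12036/(507 + 5399) = 1996*(-1/118) - 12036/5906 = -998/59 - 12036*1/5906 = -998/59 - 6018/2953 = -3302156/174227 ≈ -18.953)
(S + 995) + u(140) = (-3302156/174227 + 995) + (-30 + 140) = 170053709/174227 + 110 = 189218679/174227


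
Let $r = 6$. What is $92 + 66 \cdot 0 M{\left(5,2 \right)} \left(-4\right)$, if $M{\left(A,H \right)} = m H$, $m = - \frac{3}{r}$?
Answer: $92$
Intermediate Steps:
$m = - \frac{1}{2}$ ($m = - \frac{3}{6} = \left(-3\right) \frac{1}{6} = - \frac{1}{2} \approx -0.5$)
$M{\left(A,H \right)} = - \frac{H}{2}$
$92 + 66 \cdot 0 M{\left(5,2 \right)} \left(-4\right) = 92 + 66 \cdot 0 \left(\left(- \frac{1}{2}\right) 2\right) \left(-4\right) = 92 + 66 \cdot 0 \left(-1\right) \left(-4\right) = 92 + 66 \cdot 0 \left(-4\right) = 92 + 66 \cdot 0 = 92 + 0 = 92$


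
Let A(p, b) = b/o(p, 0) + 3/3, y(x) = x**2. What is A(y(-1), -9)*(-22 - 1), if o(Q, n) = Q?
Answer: 184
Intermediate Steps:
A(p, b) = 1 + b/p (A(p, b) = b/p + 3/3 = b/p + 3*(1/3) = b/p + 1 = 1 + b/p)
A(y(-1), -9)*(-22 - 1) = ((-9 + (-1)**2)/((-1)**2))*(-22 - 1) = ((-9 + 1)/1)*(-23) = (1*(-8))*(-23) = -8*(-23) = 184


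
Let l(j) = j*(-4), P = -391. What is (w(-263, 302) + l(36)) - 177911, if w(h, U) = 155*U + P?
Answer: -131636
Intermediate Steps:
l(j) = -4*j
w(h, U) = -391 + 155*U (w(h, U) = 155*U - 391 = -391 + 155*U)
(w(-263, 302) + l(36)) - 177911 = ((-391 + 155*302) - 4*36) - 177911 = ((-391 + 46810) - 144) - 177911 = (46419 - 144) - 177911 = 46275 - 177911 = -131636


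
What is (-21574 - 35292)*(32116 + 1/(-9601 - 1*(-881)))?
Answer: -7962704839727/4360 ≈ -1.8263e+9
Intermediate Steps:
(-21574 - 35292)*(32116 + 1/(-9601 - 1*(-881))) = -56866*(32116 + 1/(-9601 + 881)) = -56866*(32116 + 1/(-8720)) = -56866*(32116 - 1/8720) = -56866*280051519/8720 = -7962704839727/4360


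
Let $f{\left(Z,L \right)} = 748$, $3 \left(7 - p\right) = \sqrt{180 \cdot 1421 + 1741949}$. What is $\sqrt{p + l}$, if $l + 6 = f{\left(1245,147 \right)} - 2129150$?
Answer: $\frac{\sqrt{-19155609 - 3 \sqrt{1997729}}}{3} \approx 1459.1 i$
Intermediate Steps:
$p = 7 - \frac{\sqrt{1997729}}{3}$ ($p = 7 - \frac{\sqrt{180 \cdot 1421 + 1741949}}{3} = 7 - \frac{\sqrt{255780 + 1741949}}{3} = 7 - \frac{\sqrt{1997729}}{3} \approx -464.14$)
$l = -2128408$ ($l = -6 + \left(748 - 2129150\right) = -6 - 2128402 = -2128408$)
$\sqrt{p + l} = \sqrt{\left(7 - \frac{\sqrt{1997729}}{3}\right) - 2128408} = \sqrt{-2128401 - \frac{\sqrt{1997729}}{3}}$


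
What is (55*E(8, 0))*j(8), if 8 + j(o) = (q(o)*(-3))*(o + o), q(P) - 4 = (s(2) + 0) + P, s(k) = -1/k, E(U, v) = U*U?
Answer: -1971200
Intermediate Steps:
E(U, v) = U²
q(P) = 7/2 + P (q(P) = 4 + ((-1/2 + 0) + P) = 4 + ((-1*½ + 0) + P) = 4 + ((-½ + 0) + P) = 4 + (-½ + P) = 7/2 + P)
j(o) = -8 + 2*o*(-21/2 - 3*o) (j(o) = -8 + ((7/2 + o)*(-3))*(o + o) = -8 + (-21/2 - 3*o)*(2*o) = -8 + 2*o*(-21/2 - 3*o))
(55*E(8, 0))*j(8) = (55*8²)*(-8 - 3*8*(7 + 2*8)) = (55*64)*(-8 - 3*8*(7 + 16)) = 3520*(-8 - 3*8*23) = 3520*(-8 - 552) = 3520*(-560) = -1971200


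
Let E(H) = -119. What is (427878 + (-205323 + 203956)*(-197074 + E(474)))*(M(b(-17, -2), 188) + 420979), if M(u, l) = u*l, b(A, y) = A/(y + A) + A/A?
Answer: 2161375252116621/19 ≈ 1.1376e+14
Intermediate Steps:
b(A, y) = 1 + A/(A + y) (b(A, y) = A/(A + y) + 1 = 1 + A/(A + y))
M(u, l) = l*u
(427878 + (-205323 + 203956)*(-197074 + E(474)))*(M(b(-17, -2), 188) + 420979) = (427878 + (-205323 + 203956)*(-197074 - 119))*(188*((-2 + 2*(-17))/(-17 - 2)) + 420979) = (427878 - 1367*(-197193))*(188*((-2 - 34)/(-19)) + 420979) = (427878 + 269562831)*(188*(-1/19*(-36)) + 420979) = 269990709*(188*(36/19) + 420979) = 269990709*(6768/19 + 420979) = 269990709*(8005369/19) = 2161375252116621/19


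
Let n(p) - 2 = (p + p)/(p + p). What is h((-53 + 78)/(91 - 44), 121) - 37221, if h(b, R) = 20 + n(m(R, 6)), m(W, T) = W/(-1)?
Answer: -37198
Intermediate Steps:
m(W, T) = -W (m(W, T) = W*(-1) = -W)
n(p) = 3 (n(p) = 2 + (p + p)/(p + p) = 2 + (2*p)/((2*p)) = 2 + (2*p)*(1/(2*p)) = 2 + 1 = 3)
h(b, R) = 23 (h(b, R) = 20 + 3 = 23)
h((-53 + 78)/(91 - 44), 121) - 37221 = 23 - 37221 = -37198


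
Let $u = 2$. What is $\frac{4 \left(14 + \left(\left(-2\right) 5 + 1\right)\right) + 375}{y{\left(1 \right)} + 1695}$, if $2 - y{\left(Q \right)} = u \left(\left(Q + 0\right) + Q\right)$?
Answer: $\frac{395}{1693} \approx 0.23331$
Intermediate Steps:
$y{\left(Q \right)} = 2 - 4 Q$ ($y{\left(Q \right)} = 2 - 2 \left(\left(Q + 0\right) + Q\right) = 2 - 2 \left(Q + Q\right) = 2 - 2 \cdot 2 Q = 2 - 4 Q$)
$\frac{4 \left(14 + \left(\left(-2\right) 5 + 1\right)\right) + 375}{y{\left(1 \right)} + 1695} = \frac{4 \left(14 + \left(\left(-2\right) 5 + 1\right)\right) + 375}{\left(2 - 4\right) + 1695} = \frac{4 \left(14 + \left(-10 + 1\right)\right) + 375}{\left(2 - 4\right) + 1695} = \frac{4 \left(14 - 9\right) + 375}{-2 + 1695} = \frac{4 \cdot 5 + 375}{1693} = \left(20 + 375\right) \frac{1}{1693} = 395 \cdot \frac{1}{1693} = \frac{395}{1693}$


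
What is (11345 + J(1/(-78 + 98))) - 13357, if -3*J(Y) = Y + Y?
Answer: -60361/30 ≈ -2012.0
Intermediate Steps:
J(Y) = -2*Y/3 (J(Y) = -(Y + Y)/3 = -2*Y/3)
(11345 + J(1/(-78 + 98))) - 13357 = (11345 - 2/(3*(-78 + 98))) - 13357 = (11345 - 2/3/20) - 13357 = (11345 - 2/3*1/20) - 13357 = (11345 - 1/30) - 13357 = 340349/30 - 13357 = -60361/30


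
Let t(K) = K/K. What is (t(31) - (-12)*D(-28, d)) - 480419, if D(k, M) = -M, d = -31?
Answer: -480046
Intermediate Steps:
t(K) = 1
(t(31) - (-12)*D(-28, d)) - 480419 = (1 - (-12)*(-1*(-31))) - 480419 = (1 - (-12)*31) - 480419 = (1 - 1*(-372)) - 480419 = (1 + 372) - 480419 = 373 - 480419 = -480046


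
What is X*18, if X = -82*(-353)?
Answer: 521028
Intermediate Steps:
X = 28946
X*18 = 28946*18 = 521028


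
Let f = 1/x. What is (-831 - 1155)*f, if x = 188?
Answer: -993/94 ≈ -10.564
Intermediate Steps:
f = 1/188 ≈ 0.0053191
(-831 - 1155)*f = (-831 - 1155)*(1/188) = -1986*1/188 = -993/94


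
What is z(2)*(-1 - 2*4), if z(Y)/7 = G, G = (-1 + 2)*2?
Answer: -126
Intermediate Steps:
G = 2 (G = 1*2 = 2)
z(Y) = 14 (z(Y) = 7*2 = 14)
z(2)*(-1 - 2*4) = 14*(-1 - 2*4) = 14*(-1 - 8) = 14*(-9) = -126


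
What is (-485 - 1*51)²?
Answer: 287296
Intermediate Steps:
(-485 - 1*51)² = (-485 - 51)² = (-536)² = 287296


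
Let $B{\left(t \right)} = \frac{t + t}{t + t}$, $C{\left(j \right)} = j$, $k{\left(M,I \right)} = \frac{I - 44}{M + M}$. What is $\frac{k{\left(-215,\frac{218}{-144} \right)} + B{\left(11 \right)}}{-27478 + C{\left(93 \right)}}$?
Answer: $- \frac{34237}{847839600} \approx -4.0381 \cdot 10^{-5}$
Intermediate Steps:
$k{\left(M,I \right)} = \frac{-44 + I}{2 M}$
$B{\left(t \right)} = 1$ ($B{\left(t \right)} = \frac{2 t}{2 t} = 2 t \frac{1}{2 t} = 1$)
$\frac{k{\left(-215,\frac{218}{-144} \right)} + B{\left(11 \right)}}{-27478 + C{\left(93 \right)}} = \frac{\frac{-44 + \frac{218}{-144}}{2 \left(-215\right)} + 1}{-27478 + 93} = \frac{\frac{1}{2} \left(- \frac{1}{215}\right) \left(-44 + 218 \left(- \frac{1}{144}\right)\right) + 1}{-27385} = \left(\frac{1}{2} \left(- \frac{1}{215}\right) \left(-44 - \frac{109}{72}\right) + 1\right) \left(- \frac{1}{27385}\right) = \left(\frac{1}{2} \left(- \frac{1}{215}\right) \left(- \frac{3277}{72}\right) + 1\right) \left(- \frac{1}{27385}\right) = \left(\frac{3277}{30960} + 1\right) \left(- \frac{1}{27385}\right) = \frac{34237}{30960} \left(- \frac{1}{27385}\right) = - \frac{34237}{847839600}$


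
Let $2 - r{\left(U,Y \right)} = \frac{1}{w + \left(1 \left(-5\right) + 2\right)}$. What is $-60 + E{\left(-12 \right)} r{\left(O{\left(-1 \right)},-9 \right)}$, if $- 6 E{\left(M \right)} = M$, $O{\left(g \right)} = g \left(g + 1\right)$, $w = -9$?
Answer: $- \frac{335}{6} \approx -55.833$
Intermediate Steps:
$O{\left(g \right)} = g \left(1 + g\right)$
$r{\left(U,Y \right)} = \frac{25}{12}$ ($r{\left(U,Y \right)} = 2 - \frac{1}{-9 + \left(1 \left(-5\right) + 2\right)} = 2 - \frac{1}{-9 + \left(-5 + 2\right)} = 2 - \frac{1}{-9 - 3} = 2 - \frac{1}{-12} = 2 - - \frac{1}{12} = 2 + \frac{1}{12} = \frac{25}{12}$)
$E{\left(M \right)} = - \frac{M}{6}$
$-60 + E{\left(-12 \right)} r{\left(O{\left(-1 \right)},-9 \right)} = -60 + \left(- \frac{1}{6}\right) \left(-12\right) \frac{25}{12} = -60 + 2 \cdot \frac{25}{12} = -60 + \frac{25}{6} = - \frac{335}{6}$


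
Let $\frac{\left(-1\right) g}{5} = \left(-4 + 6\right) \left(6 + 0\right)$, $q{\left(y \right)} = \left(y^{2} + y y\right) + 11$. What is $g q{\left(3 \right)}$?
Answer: $-1740$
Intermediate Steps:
$q{\left(y \right)} = 11 + 2 y^{2}$ ($q{\left(y \right)} = \left(y^{2} + y^{2}\right) + 11 = 2 y^{2} + 11 = 11 + 2 y^{2}$)
$g = -60$ ($g = - 5 \left(-4 + 6\right) \left(6 + 0\right) = - 5 \cdot 2 \cdot 6 = \left(-5\right) 12 = -60$)
$g q{\left(3 \right)} = - 60 \left(11 + 2 \cdot 3^{2}\right) = - 60 \left(11 + 2 \cdot 9\right) = - 60 \left(11 + 18\right) = \left(-60\right) 29 = -1740$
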